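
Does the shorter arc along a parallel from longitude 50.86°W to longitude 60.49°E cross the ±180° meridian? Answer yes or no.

Signed shortest Δλ = ((60.49 − -50.86 + 180) mod 360) − 180 = 111.35°.
Going east by 111.35° from -50.86° reaches +60.49° without touching 180°.

No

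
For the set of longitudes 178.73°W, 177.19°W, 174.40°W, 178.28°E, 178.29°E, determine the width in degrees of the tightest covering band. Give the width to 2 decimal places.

7.32°

Sort the longitudes: -178.73°, -177.19°, -174.40°, +178.28°, +178.29°.
Eastward gaps between consecutive values (wrapping around): 1.54°, 2.79°, 352.68°, 0.01°, 2.98°.
Largest gap = 352.68° ⇒ minimal covering band is its complement: 360° − 352.68° = 7.32°.
Band runs from +178.28° eastward to -174.40°, crossing the antimeridian.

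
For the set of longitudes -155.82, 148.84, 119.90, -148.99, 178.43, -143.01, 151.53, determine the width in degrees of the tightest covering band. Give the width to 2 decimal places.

97.09°

Sort the longitudes: -155.82°, -148.99°, -143.01°, +119.90°, +148.84°, +151.53°, +178.43°.
Eastward gaps between consecutive values (wrapping around): 6.83°, 5.98°, 262.91°, 28.94°, 2.69°, 26.90°, 25.75°.
Largest gap = 262.91° ⇒ minimal covering band is its complement: 360° − 262.91° = 97.09°.
Band runs from +119.90° eastward to -143.01°, crossing the antimeridian.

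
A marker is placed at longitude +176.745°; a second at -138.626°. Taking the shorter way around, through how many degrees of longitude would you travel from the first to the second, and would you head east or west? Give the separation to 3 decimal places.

Raw difference: -138.626 − 176.745 = -315.371°.
Normalise into (−180°, 180°]: -315.371° + 360° = 44.629°.
Positive ⇒ the second point lies to the east; separation 44.629°.

44.629° east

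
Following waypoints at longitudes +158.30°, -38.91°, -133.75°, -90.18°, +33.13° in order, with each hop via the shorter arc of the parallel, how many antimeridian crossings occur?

Leg 1: +158.30° → -38.91°, shortest Δλ = 162.79° (east) — crosses 180°.
Leg 2: -38.91° → -133.75°, shortest Δλ = -94.84° (west) — does not cross 180°.
Leg 3: -133.75° → -90.18°, shortest Δλ = 43.57° (east) — does not cross 180°.
Leg 4: -90.18° → +33.13°, shortest Δλ = 123.31° (east) — does not cross 180°.
Total crossings: 1.

1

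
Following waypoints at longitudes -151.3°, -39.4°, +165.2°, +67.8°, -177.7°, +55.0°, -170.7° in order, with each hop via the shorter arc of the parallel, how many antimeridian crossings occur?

Leg 1: -151.3° → -39.4°, shortest Δλ = 111.9° (east) — does not cross 180°.
Leg 2: -39.4° → +165.2°, shortest Δλ = -155.4° (west) — crosses 180°.
Leg 3: +165.2° → +67.8°, shortest Δλ = -97.4° (west) — does not cross 180°.
Leg 4: +67.8° → -177.7°, shortest Δλ = 114.5° (east) — crosses 180°.
Leg 5: -177.7° → +55.0°, shortest Δλ = -127.3° (west) — crosses 180°.
Leg 6: +55.0° → -170.7°, shortest Δλ = 134.3° (east) — crosses 180°.
Total crossings: 4.

4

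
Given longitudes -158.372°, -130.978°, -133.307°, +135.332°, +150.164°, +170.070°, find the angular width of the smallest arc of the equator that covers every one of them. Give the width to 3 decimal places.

Sort the longitudes: -158.372°, -133.307°, -130.978°, +135.332°, +150.164°, +170.070°.
Eastward gaps between consecutive values (wrapping around): 25.065°, 2.329°, 266.310°, 14.832°, 19.906°, 31.558°.
Largest gap = 266.310° ⇒ minimal covering band is its complement: 360° − 266.310° = 93.690°.
Band runs from +135.332° eastward to -130.978°, crossing the antimeridian.

93.690°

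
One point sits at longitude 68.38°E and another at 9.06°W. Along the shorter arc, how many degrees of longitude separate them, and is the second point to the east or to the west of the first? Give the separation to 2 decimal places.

77.44° west

Raw difference: -9.06 − 68.38 = -77.44°.
Normalise into (−180°, 180°]: -77.44° stays -77.44°.
Negative ⇒ the second point lies to the west; separation 77.44°.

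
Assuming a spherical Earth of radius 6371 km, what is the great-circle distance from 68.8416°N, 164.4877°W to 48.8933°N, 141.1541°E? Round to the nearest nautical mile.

Δλ = 141.1541 − -164.4877 = 305.6418°; wrapped into (−180°, 180°]: -54.3582°.
Δφ = 48.8933 − 68.8416 = -19.9483°.
a = sin²(Δφ/2) + cos φ₁ · cos φ₂ · sin²(Δλ/2) = 0.079512.
c = 2·atan2(√a, √(1−a)) = 0.57171 rad → d = 6371·c ≈ 3642.38 km ≈ 1966.73 nmi.

1967 nmi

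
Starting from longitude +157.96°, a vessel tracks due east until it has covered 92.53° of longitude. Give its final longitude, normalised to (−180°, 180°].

-109.51°

Start at +157.96°; shift +92.53° → +250.49°.
+250.49° lies outside (−180°, 180°]; subtract 360° → -109.51°.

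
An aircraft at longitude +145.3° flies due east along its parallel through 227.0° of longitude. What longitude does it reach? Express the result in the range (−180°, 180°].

Start at +145.3°; shift +227.0° → +372.3°.
+372.3° lies outside (−180°, 180°]; subtract 360° → +12.3°.

+12.3°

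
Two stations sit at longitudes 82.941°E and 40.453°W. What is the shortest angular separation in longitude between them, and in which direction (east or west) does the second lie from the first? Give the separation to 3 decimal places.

123.394° west

Raw difference: -40.453 − 82.941 = -123.394°.
Normalise into (−180°, 180°]: -123.394° stays -123.394°.
Negative ⇒ the second point lies to the west; separation 123.394°.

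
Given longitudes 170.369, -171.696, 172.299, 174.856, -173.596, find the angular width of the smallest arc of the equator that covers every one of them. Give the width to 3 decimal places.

17.935°

Sort the longitudes: -173.596°, -171.696°, +170.369°, +172.299°, +174.856°.
Eastward gaps between consecutive values (wrapping around): 1.900°, 342.065°, 1.930°, 2.557°, 11.548°.
Largest gap = 342.065° ⇒ minimal covering band is its complement: 360° − 342.065° = 17.935°.
Band runs from +170.369° eastward to -171.696°, crossing the antimeridian.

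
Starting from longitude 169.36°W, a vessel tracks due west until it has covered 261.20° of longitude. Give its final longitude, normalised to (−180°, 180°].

Start at -169.36°; shift −261.20° → -430.56°.
-430.56° lies outside (−180°, 180°]; add 360° → -70.56°.

70.56°W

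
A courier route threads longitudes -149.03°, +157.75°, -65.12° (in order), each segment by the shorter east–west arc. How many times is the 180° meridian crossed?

2

Leg 1: -149.03° → +157.75°, shortest Δλ = -53.22° (west) — crosses 180°.
Leg 2: +157.75° → -65.12°, shortest Δλ = 137.13° (east) — crosses 180°.
Total crossings: 2.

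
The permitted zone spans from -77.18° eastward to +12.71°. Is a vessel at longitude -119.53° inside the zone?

No

Band width going east from -77.18° to +12.71°: ((12.71 − -77.18) mod 360) = 89.89°.
Offset of -119.53° east of the west edge: ((-119.53 − -77.18) mod 360) = 317.65°.
317.65° > 89.89° ⇒ outside.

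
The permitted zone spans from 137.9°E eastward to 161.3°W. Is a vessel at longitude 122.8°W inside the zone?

No

Band width going east from +137.9° to -161.3°: ((-161.3 − 137.9) mod 360) = 60.8°.
Offset of -122.8° east of the west edge: ((-122.8 − 137.9) mod 360) = 99.3°.
99.3° > 60.8° ⇒ outside.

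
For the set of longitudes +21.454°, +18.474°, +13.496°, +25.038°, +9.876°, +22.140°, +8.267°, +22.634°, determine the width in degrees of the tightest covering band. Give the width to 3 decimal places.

Sort the longitudes: +8.267°, +9.876°, +13.496°, +18.474°, +21.454°, +22.140°, +22.634°, +25.038°.
Eastward gaps between consecutive values (wrapping around): 1.609°, 3.620°, 4.978°, 2.980°, 0.686°, 0.494°, 2.404°, 343.229°.
Largest gap = 343.229° ⇒ minimal covering band is its complement: 360° − 343.229° = 16.771°.
Band runs from +8.267° eastward to +25.038°.

16.771°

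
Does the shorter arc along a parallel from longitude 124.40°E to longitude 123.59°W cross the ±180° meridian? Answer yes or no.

Yes

Naïve |-123.59 − 124.40| = 247.99° > 180°, so the shorter arc goes the other way round — across 180°.
Signed shortest Δλ = ((-123.59 − 124.40 + 180) mod 360) − 180 = 112.01°.
Going east by 112.01° from +124.40° passes through 180° before reaching -123.59°.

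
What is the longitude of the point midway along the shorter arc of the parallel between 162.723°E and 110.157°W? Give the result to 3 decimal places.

Signed shortest Δλ from +162.723° to -110.157° is +87.120°.
Midpoint longitude = +162.723° + (+87.120°)/2 = +162.723° + 43.560° = +206.283°.
Normalise into (−180°, 180°]: -153.717°.
(The naïve average (+162.723 + -110.157)/2 = 26.283° is on the wrong side of the globe.)

153.717°W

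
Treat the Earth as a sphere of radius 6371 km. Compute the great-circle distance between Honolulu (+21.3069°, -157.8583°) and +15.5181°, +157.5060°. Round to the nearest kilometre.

Δλ = 157.5060 − -157.8583 = 315.3643°; wrapped into (−180°, 180°]: -44.6357°.
Δφ = 15.5181 − 21.3069 = -5.7888°.
a = sin²(Δφ/2) + cos φ₁ · cos φ₂ · sin²(Δλ/2) = 0.132001.
c = 2·atan2(√a, √(1−a)) = 0.74366 rad → d = 6371·c ≈ 4737.84 km.

4738 km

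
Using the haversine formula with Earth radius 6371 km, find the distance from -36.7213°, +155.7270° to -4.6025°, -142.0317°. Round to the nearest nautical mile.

3912 nmi

Δλ = -142.0317 − 155.7270 = -297.7587°; wrapped into (−180°, 180°]: 62.2413°.
Δφ = -4.6025 − -36.7213 = 32.1188°.
a = sin²(Δφ/2) + cos φ₁ · cos φ₂ · sin²(Δλ/2) = 0.289951.
c = 2·atan2(√a, √(1−a)) = 1.13724 rad → d = 6371·c ≈ 7245.38 km ≈ 3912.19 nmi.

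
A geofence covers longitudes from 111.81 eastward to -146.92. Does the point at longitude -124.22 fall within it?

Band width going east from +111.81° to -146.92°: ((-146.92 − 111.81) mod 360) = 101.27°.
Offset of -124.22° east of the west edge: ((-124.22 − 111.81) mod 360) = 123.97°.
123.97° > 101.27° ⇒ outside.

No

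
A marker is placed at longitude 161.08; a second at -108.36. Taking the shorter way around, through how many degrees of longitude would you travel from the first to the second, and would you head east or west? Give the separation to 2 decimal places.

Raw difference: -108.36 − 161.08 = -269.44°.
Normalise into (−180°, 180°]: -269.44° + 360° = 90.56°.
Positive ⇒ the second point lies to the east; separation 90.56°.

90.56° east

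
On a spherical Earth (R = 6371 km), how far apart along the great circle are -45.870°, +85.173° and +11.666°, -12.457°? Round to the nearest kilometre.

Δλ = -12.457 − 85.173 = -97.630°.
Δφ = 11.666 − -45.870 = 57.536°.
a = sin²(Δφ/2) + cos φ₁ · cos φ₂ · sin²(Δλ/2) = 0.617838.
c = 2·atan2(√a, √(1−a)) = 1.80871 rad → d = 6371·c ≈ 11523.29 km.

11523 km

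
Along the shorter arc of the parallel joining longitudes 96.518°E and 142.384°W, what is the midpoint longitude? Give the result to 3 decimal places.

157.067°E

Signed shortest Δλ from +96.518° to -142.384° is +121.098°.
Midpoint longitude = +96.518° + (+121.098°)/2 = +96.518° + 60.549° = +157.067°.
(The naïve average (+96.518 + -142.384)/2 = -22.933° is on the wrong side of the globe.)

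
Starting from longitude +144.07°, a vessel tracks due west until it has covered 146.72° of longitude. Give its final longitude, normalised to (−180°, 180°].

-2.65°

Start at +144.07°; shift −146.72° → -2.65°.
-2.65° already lies in (−180°, 180°].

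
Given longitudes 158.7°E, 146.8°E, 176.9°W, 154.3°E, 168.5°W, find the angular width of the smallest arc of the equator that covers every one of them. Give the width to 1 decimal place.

Sort the longitudes: -176.9°, -168.5°, +146.8°, +154.3°, +158.7°.
Eastward gaps between consecutive values (wrapping around): 8.4°, 315.3°, 7.5°, 4.4°, 24.4°.
Largest gap = 315.3° ⇒ minimal covering band is its complement: 360° − 315.3° = 44.7°.
Band runs from +146.8° eastward to -168.5°, crossing the antimeridian.

44.7°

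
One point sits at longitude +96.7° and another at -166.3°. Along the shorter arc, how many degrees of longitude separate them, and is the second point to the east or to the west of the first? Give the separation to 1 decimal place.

97.0° east

Raw difference: -166.3 − 96.7 = -263.0°.
Normalise into (−180°, 180°]: -263.0° + 360° = 97.0°.
Positive ⇒ the second point lies to the east; separation 97.0°.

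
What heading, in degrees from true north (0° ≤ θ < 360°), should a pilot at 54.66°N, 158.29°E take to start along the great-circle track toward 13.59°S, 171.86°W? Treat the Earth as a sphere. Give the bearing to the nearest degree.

Δλ = -171.86 − 158.29 = -330.15°; wrapped into (−180°, 180°]: 29.85°.
θ = atan2( sin Δλ · cos φ₂ , cos φ₁ · sin φ₂ − sin φ₁ · cos φ₂ · cos Δλ )
  = atan2(0.48380, -0.82362) = 149.570° → normalised to [0°, 360°): 149.570°.

150°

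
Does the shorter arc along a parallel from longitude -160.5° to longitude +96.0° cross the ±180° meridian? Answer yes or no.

Naïve |96.0 − -160.5| = 256.5° > 180°, so the shorter arc goes the other way round — across 180°.
Signed shortest Δλ = ((96.0 − -160.5 + 180) mod 360) − 180 = -103.5°.
Going west by 103.5° from -160.5° passes through 180° before reaching +96.0°.

Yes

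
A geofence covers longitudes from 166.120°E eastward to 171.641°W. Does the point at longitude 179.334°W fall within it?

Band width going east from +166.120° to -171.641°: ((-171.641 − 166.120) mod 360) = 22.239°.
Offset of -179.334° east of the west edge: ((-179.334 − 166.120) mod 360) = 14.546°.
14.546° ≤ 22.239° ⇒ inside.

Yes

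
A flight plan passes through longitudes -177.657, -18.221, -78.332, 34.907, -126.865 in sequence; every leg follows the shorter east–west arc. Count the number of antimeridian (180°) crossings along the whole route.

0

Leg 1: -177.657° → -18.221°, shortest Δλ = 159.436° (east) — does not cross 180°.
Leg 2: -18.221° → -78.332°, shortest Δλ = -60.111° (west) — does not cross 180°.
Leg 3: -78.332° → +34.907°, shortest Δλ = 113.239° (east) — does not cross 180°.
Leg 4: +34.907° → -126.865°, shortest Δλ = -161.772° (west) — does not cross 180°.
Total crossings: 0.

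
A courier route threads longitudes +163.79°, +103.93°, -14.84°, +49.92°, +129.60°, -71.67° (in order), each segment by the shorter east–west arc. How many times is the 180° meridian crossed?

1

Leg 1: +163.79° → +103.93°, shortest Δλ = -59.86° (west) — does not cross 180°.
Leg 2: +103.93° → -14.84°, shortest Δλ = -118.77° (west) — does not cross 180°.
Leg 3: -14.84° → +49.92°, shortest Δλ = 64.76° (east) — does not cross 180°.
Leg 4: +49.92° → +129.60°, shortest Δλ = 79.68° (east) — does not cross 180°.
Leg 5: +129.60° → -71.67°, shortest Δλ = 158.73° (east) — crosses 180°.
Total crossings: 1.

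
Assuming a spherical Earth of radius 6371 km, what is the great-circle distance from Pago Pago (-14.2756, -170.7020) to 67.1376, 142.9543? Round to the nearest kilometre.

9799 km

Δλ = 142.9543 − -170.7020 = 313.6563°; wrapped into (−180°, 180°]: -46.3437°.
Δφ = 67.1376 − -14.2756 = 81.4132°.
a = sin²(Δφ/2) + cos φ₁ · cos φ₂ · sin²(Δλ/2) = 0.483645.
c = 2·atan2(√a, √(1−a)) = 1.53808 rad → d = 6371·c ≈ 9799.11 km.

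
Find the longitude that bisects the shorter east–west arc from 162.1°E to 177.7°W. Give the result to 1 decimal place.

172.2°E

Signed shortest Δλ from +162.1° to -177.7° is +20.2°.
Midpoint longitude = +162.1° + (+20.2°)/2 = +162.1° + 10.1° = +172.2°.
(The naïve average (+162.1 + -177.7)/2 = -7.8° is on the wrong side of the globe.)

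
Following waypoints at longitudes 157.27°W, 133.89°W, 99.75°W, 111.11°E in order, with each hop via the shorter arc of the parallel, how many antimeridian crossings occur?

1

Leg 1: -157.27° → -133.89°, shortest Δλ = 23.38° (east) — does not cross 180°.
Leg 2: -133.89° → -99.75°, shortest Δλ = 34.14° (east) — does not cross 180°.
Leg 3: -99.75° → +111.11°, shortest Δλ = -149.14° (west) — crosses 180°.
Total crossings: 1.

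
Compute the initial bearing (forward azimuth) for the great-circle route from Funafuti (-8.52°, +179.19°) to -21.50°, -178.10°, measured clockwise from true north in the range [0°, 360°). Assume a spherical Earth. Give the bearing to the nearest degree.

169°

Δλ = -178.10 − 179.19 = -357.29°; wrapped into (−180°, 180°]: 2.71°.
θ = atan2( sin Δλ · cos φ₂ , cos φ₁ · sin φ₂ − sin φ₁ · cos φ₂ · cos Δλ )
  = atan2(0.04399, -0.22477) = 168.926° → normalised to [0°, 360°): 168.926°.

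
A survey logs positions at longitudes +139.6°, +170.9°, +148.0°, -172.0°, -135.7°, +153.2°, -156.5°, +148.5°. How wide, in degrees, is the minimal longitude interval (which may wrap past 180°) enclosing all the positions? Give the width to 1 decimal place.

84.7°

Sort the longitudes: -172.0°, -156.5°, -135.7°, +139.6°, +148.0°, +148.5°, +153.2°, +170.9°.
Eastward gaps between consecutive values (wrapping around): 15.5°, 20.8°, 275.3°, 8.4°, 0.5°, 4.7°, 17.7°, 17.1°.
Largest gap = 275.3° ⇒ minimal covering band is its complement: 360° − 275.3° = 84.7°.
Band runs from +139.6° eastward to -135.7°, crossing the antimeridian.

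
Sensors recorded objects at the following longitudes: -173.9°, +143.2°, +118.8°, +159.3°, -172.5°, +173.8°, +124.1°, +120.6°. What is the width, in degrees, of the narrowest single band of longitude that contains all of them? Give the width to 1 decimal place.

68.7°

Sort the longitudes: -173.9°, -172.5°, +118.8°, +120.6°, +124.1°, +143.2°, +159.3°, +173.8°.
Eastward gaps between consecutive values (wrapping around): 1.4°, 291.3°, 1.8°, 3.5°, 19.1°, 16.1°, 14.5°, 12.3°.
Largest gap = 291.3° ⇒ minimal covering band is its complement: 360° − 291.3° = 68.7°.
Band runs from +118.8° eastward to -172.5°, crossing the antimeridian.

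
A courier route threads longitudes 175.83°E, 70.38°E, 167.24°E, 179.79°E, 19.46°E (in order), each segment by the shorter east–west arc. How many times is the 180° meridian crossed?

Leg 1: +175.83° → +70.38°, shortest Δλ = -105.45° (west) — does not cross 180°.
Leg 2: +70.38° → +167.24°, shortest Δλ = 96.86° (east) — does not cross 180°.
Leg 3: +167.24° → +179.79°, shortest Δλ = 12.55° (east) — does not cross 180°.
Leg 4: +179.79° → +19.46°, shortest Δλ = -160.33° (west) — does not cross 180°.
Total crossings: 0.

0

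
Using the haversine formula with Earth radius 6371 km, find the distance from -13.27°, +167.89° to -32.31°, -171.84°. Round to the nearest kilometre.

2955 km

Δλ = -171.84 − 167.89 = -339.73°; wrapped into (−180°, 180°]: 20.27°.
Δφ = -32.31 − -13.27 = -19.04°.
a = sin²(Δφ/2) + cos φ₁ · cos φ₂ · sin²(Δλ/2) = 0.052826.
c = 2·atan2(√a, √(1−a)) = 0.46383 rad → d = 6371·c ≈ 2955.03 km.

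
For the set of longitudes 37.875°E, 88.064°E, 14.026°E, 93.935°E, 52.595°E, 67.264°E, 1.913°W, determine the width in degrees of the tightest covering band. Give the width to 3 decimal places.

95.848°

Sort the longitudes: -1.913°, +14.026°, +37.875°, +52.595°, +67.264°, +88.064°, +93.935°.
Eastward gaps between consecutive values (wrapping around): 15.939°, 23.849°, 14.720°, 14.669°, 20.800°, 5.871°, 264.152°.
Largest gap = 264.152° ⇒ minimal covering band is its complement: 360° − 264.152° = 95.848°.
Band runs from -1.913° eastward to +93.935°.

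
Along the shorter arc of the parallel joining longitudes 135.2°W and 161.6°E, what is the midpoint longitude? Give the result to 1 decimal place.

166.8°W

Signed shortest Δλ from -135.2° to +161.6° is -63.2°.
Midpoint longitude = -135.2° + (-63.2°)/2 = -135.2° − 31.6° = -166.8°.
(The naïve average (-135.2 + +161.6)/2 = 13.2° is on the wrong side of the globe.)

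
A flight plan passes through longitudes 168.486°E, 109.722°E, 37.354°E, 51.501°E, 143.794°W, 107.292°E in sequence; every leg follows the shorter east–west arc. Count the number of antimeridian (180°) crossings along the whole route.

2

Leg 1: +168.486° → +109.722°, shortest Δλ = -58.764° (west) — does not cross 180°.
Leg 2: +109.722° → +37.354°, shortest Δλ = -72.368° (west) — does not cross 180°.
Leg 3: +37.354° → +51.501°, shortest Δλ = 14.147° (east) — does not cross 180°.
Leg 4: +51.501° → -143.794°, shortest Δλ = 164.705° (east) — crosses 180°.
Leg 5: -143.794° → +107.292°, shortest Δλ = -108.914° (west) — crosses 180°.
Total crossings: 2.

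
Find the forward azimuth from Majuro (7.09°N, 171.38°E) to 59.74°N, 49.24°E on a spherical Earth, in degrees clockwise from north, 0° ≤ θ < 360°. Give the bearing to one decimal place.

Δλ = 49.24 − 171.38 = -122.14°.
θ = atan2( sin Δλ · cos φ₂ , cos φ₁ · sin φ₂ − sin φ₁ · cos φ₂ · cos Δλ )
  = atan2(-0.42670, 0.89023) = -25.609° → normalised to [0°, 360°): 334.391°.

334.4°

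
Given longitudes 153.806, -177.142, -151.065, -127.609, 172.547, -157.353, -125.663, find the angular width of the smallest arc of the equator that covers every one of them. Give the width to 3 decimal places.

80.531°

Sort the longitudes: -177.142°, -157.353°, -151.065°, -127.609°, -125.663°, +153.806°, +172.547°.
Eastward gaps between consecutive values (wrapping around): 19.789°, 6.288°, 23.456°, 1.946°, 279.469°, 18.741°, 10.311°.
Largest gap = 279.469° ⇒ minimal covering band is its complement: 360° − 279.469° = 80.531°.
Band runs from +153.806° eastward to -125.663°, crossing the antimeridian.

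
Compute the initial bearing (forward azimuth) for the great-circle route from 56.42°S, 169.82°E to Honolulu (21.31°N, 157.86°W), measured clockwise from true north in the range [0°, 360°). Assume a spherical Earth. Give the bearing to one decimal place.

Δλ = -157.86 − 169.82 = -327.68°; wrapped into (−180°, 180°]: 32.32°.
θ = atan2( sin Δλ · cos φ₂ , cos φ₁ · sin φ₂ − sin φ₁ · cos φ₂ · cos Δλ )
  = atan2(0.49809, 0.85691) = 30.168° → normalised to [0°, 360°): 30.168°.

30.2°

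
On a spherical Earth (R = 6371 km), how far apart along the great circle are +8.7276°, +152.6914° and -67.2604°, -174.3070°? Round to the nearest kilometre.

8851 km

Δλ = -174.3070 − 152.6914 = -326.9984°; wrapped into (−180°, 180°]: 33.0016°.
Δφ = -67.2604 − 8.7276 = -75.9880°.
a = sin²(Δφ/2) + cos φ₁ · cos φ₂ · sin²(Δλ/2) = 0.409760.
c = 2·atan2(√a, √(1−a)) = 1.38932 rad → d = 6371·c ≈ 8851.37 km.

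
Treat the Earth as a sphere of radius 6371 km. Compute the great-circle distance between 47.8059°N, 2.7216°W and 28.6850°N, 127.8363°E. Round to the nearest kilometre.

10183 km

Δλ = 127.8363 − -2.7216 = 130.5579°.
Δφ = 28.6850 − 47.8059 = -19.1209°.
a = sin²(Δφ/2) + cos φ₁ · cos φ₂ · sin²(Δλ/2) = 0.513751.
c = 2·atan2(√a, √(1−a)) = 1.59830 rad → d = 6371·c ≈ 10182.78 km.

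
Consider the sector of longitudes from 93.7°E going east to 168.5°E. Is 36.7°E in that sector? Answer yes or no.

Band width going east from +93.7° to +168.5°: ((168.5 − 93.7) mod 360) = 74.8°.
Offset of +36.7° east of the west edge: ((36.7 − 93.7) mod 360) = 303.0°.
303.0° > 74.8° ⇒ outside.

No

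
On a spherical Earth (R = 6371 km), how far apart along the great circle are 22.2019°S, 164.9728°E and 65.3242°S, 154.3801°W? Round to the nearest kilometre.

5611 km

Δλ = -154.3801 − 164.9728 = -319.3529°; wrapped into (−180°, 180°]: 40.6471°.
Δφ = -65.3242 − -22.2019 = -43.1223°.
a = sin²(Δφ/2) + cos φ₁ · cos φ₂ · sin²(Δλ/2) = 0.181680.
c = 2·atan2(√a, √(1−a)) = 0.88066 rad → d = 6371·c ≈ 5610.70 km.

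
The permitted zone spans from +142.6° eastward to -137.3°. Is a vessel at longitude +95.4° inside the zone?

Band width going east from +142.6° to -137.3°: ((-137.3 − 142.6) mod 360) = 80.1°.
Offset of +95.4° east of the west edge: ((95.4 − 142.6) mod 360) = 312.8°.
312.8° > 80.1° ⇒ outside.

No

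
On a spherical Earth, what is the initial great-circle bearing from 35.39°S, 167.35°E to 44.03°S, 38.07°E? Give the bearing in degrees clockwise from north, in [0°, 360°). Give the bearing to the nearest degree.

Δλ = 38.07 − 167.35 = -129.28°.
θ = atan2( sin Δλ · cos φ₂ , cos φ₁ · sin φ₂ − sin φ₁ · cos φ₂ · cos Δλ )
  = atan2(-0.55653, -0.83023) = -146.165° → normalised to [0°, 360°): 213.835°.

214°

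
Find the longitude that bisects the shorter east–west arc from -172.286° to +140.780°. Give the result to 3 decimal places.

+164.247°

Signed shortest Δλ from -172.286° to +140.780° is -46.934°.
Midpoint longitude = -172.286° + (-46.934°)/2 = -172.286° − 23.467° = -195.753°.
Normalise into (−180°, 180°]: +164.247°.
(The naïve average (-172.286 + +140.780)/2 = -15.753° is on the wrong side of the globe.)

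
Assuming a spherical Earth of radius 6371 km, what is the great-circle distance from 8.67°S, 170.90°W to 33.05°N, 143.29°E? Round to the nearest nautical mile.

Δλ = 143.29 − -170.90 = 314.19°; wrapped into (−180°, 180°]: -45.81°.
Δφ = 33.05 − -8.67 = 41.72°.
a = sin²(Δφ/2) + cos φ₁ · cos φ₂ · sin²(Δλ/2) = 0.252316.
c = 2·atan2(√a, √(1−a)) = 1.05254 rad → d = 6371·c ≈ 6705.72 km ≈ 3620.80 nmi.

3621 nmi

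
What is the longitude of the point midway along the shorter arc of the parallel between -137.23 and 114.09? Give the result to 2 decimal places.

Signed shortest Δλ from -137.23° to +114.09° is -108.68°.
Midpoint longitude = -137.23° + (-108.68°)/2 = -137.23° − 54.34° = -191.57°.
Normalise into (−180°, 180°]: +168.43°.
(The naïve average (-137.23 + +114.09)/2 = -11.57° is on the wrong side of the globe.)

+168.43°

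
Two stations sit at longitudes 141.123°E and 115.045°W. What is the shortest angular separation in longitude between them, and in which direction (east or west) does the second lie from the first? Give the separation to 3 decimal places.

Raw difference: -115.045 − 141.123 = -256.168°.
Normalise into (−180°, 180°]: -256.168° + 360° = 103.832°.
Positive ⇒ the second point lies to the east; separation 103.832°.

103.832° east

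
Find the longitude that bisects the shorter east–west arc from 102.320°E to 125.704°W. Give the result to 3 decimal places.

168.308°E

Signed shortest Δλ from +102.320° to -125.704° is +131.976°.
Midpoint longitude = +102.320° + (+131.976°)/2 = +102.320° + 65.988° = +168.308°.
(The naïve average (+102.320 + -125.704)/2 = -11.692° is on the wrong side of the globe.)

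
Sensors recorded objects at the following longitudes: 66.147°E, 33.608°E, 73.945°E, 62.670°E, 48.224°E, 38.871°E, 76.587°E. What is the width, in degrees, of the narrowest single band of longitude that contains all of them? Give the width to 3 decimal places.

42.979°

Sort the longitudes: +33.608°, +38.871°, +48.224°, +62.670°, +66.147°, +73.945°, +76.587°.
Eastward gaps between consecutive values (wrapping around): 5.263°, 9.353°, 14.446°, 3.477°, 7.798°, 2.642°, 317.021°.
Largest gap = 317.021° ⇒ minimal covering band is its complement: 360° − 317.021° = 42.979°.
Band runs from +33.608° eastward to +76.587°.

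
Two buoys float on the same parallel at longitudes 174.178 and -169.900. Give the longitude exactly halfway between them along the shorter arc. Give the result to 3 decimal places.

-177.861°

Signed shortest Δλ from +174.178° to -169.900° is +15.922°.
Midpoint longitude = +174.178° + (+15.922°)/2 = +174.178° + 7.961° = +182.139°.
Normalise into (−180°, 180°]: -177.861°.
(The naïve average (+174.178 + -169.900)/2 = 2.139° is on the wrong side of the globe.)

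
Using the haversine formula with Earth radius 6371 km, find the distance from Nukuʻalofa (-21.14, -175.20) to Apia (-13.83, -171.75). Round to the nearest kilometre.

Δλ = -171.75 − -175.20 = 3.45°.
Δφ = -13.83 − -21.14 = 7.31°.
a = sin²(Δφ/2) + cos φ₁ · cos φ₂ · sin²(Δλ/2) = 0.004885.
c = 2·atan2(√a, √(1−a)) = 0.13989 rad → d = 6371·c ≈ 891.26 km.

891 km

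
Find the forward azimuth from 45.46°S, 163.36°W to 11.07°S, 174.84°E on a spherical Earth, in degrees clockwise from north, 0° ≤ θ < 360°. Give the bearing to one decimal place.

Δλ = 174.84 − -163.36 = 338.20°; wrapped into (−180°, 180°]: -21.80°.
θ = atan2( sin Δλ · cos φ₂ , cos φ₁ · sin φ₂ − sin φ₁ · cos φ₂ · cos Δλ )
  = atan2(-0.36446, 0.51480) = -35.297° → normalised to [0°, 360°): 324.703°.

324.7°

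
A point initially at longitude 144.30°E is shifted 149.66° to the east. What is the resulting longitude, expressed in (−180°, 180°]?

66.04°W

Start at +144.30°; shift +149.66° → +293.96°.
+293.96° lies outside (−180°, 180°]; subtract 360° → -66.04°.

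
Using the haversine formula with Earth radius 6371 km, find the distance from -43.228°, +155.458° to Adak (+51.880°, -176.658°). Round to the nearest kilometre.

10911 km

Δλ = -176.658 − 155.458 = -332.116°; wrapped into (−180°, 180°]: 27.884°.
Δφ = 51.880 − -43.228 = 95.108°.
a = sin²(Δφ/2) + cos φ₁ · cos φ₂ · sin²(Δλ/2) = 0.570628.
c = 2·atan2(√a, √(1−a)) = 1.71253 rad → d = 6371·c ≈ 10910.51 km.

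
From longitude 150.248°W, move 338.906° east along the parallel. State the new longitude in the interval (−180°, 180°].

Start at -150.248°; shift +338.906° → +188.658°.
+188.658° lies outside (−180°, 180°]; subtract 360° → -171.342°.

171.342°W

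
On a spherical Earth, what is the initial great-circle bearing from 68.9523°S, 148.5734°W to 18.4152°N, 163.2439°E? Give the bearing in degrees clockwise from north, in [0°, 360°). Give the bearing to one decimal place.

Δλ = 163.2439 − -148.5734 = 311.8173°; wrapped into (−180°, 180°]: -48.1827°.
θ = atan2( sin Δλ · cos φ₂ , cos φ₁ · sin φ₂ − sin φ₁ · cos φ₂ · cos Δλ )
  = atan2(-0.70711, 0.70386) = -45.132° → normalised to [0°, 360°): 314.868°.

314.9°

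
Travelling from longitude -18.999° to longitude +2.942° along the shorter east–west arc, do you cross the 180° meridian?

Signed shortest Δλ = ((2.942 − -18.999 + 180) mod 360) − 180 = 21.941°.
Going east by 21.941° from -18.999° reaches +2.942° without touching 180°.

No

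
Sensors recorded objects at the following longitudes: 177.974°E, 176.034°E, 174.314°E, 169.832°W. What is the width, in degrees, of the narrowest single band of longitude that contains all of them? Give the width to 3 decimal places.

15.854°

Sort the longitudes: -169.832°, +174.314°, +176.034°, +177.974°.
Eastward gaps between consecutive values (wrapping around): 344.146°, 1.720°, 1.940°, 12.194°.
Largest gap = 344.146° ⇒ minimal covering band is its complement: 360° − 344.146° = 15.854°.
Band runs from +174.314° eastward to -169.832°, crossing the antimeridian.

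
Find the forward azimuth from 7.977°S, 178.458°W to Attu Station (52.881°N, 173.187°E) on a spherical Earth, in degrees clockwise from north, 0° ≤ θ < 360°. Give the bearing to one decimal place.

354.3°

Δλ = 173.187 − -178.458 = 351.645°; wrapped into (−180°, 180°]: -8.355°.
θ = atan2( sin Δλ · cos φ₂ , cos φ₁ · sin φ₂ − sin φ₁ · cos φ₂ · cos Δλ )
  = atan2(-0.08769, 0.87253) = -5.739° → normalised to [0°, 360°): 354.261°.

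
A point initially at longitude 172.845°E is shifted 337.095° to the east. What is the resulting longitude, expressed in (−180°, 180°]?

Start at +172.845°; shift +337.095° → +509.940°.
+509.940° lies outside (−180°, 180°]; subtract 360° → +149.940°.

149.940°E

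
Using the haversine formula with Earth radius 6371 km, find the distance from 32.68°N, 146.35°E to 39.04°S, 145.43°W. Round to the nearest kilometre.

Δλ = -145.43 − 146.35 = -291.78°; wrapped into (−180°, 180°]: 68.22°.
Δφ = -39.04 − 32.68 = -71.72°.
a = sin²(Δφ/2) + cos φ₁ · cos φ₂ · sin²(Δλ/2) = 0.548761.
c = 2·atan2(√a, √(1−a)) = 1.66847 rad → d = 6371·c ≈ 10629.84 km.

10630 km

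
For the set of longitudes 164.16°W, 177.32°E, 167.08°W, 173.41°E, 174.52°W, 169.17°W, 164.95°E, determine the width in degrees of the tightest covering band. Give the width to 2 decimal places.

Sort the longitudes: -174.52°, -169.17°, -167.08°, -164.16°, +164.95°, +173.41°, +177.32°.
Eastward gaps between consecutive values (wrapping around): 5.35°, 2.09°, 2.92°, 329.11°, 8.46°, 3.91°, 8.16°.
Largest gap = 329.11° ⇒ minimal covering band is its complement: 360° − 329.11° = 30.89°.
Band runs from +164.95° eastward to -164.16°, crossing the antimeridian.

30.89°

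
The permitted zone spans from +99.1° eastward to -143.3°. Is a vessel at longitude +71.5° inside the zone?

Band width going east from +99.1° to -143.3°: ((-143.3 − 99.1) mod 360) = 117.6°.
Offset of +71.5° east of the west edge: ((71.5 − 99.1) mod 360) = 332.4°.
332.4° > 117.6° ⇒ outside.

No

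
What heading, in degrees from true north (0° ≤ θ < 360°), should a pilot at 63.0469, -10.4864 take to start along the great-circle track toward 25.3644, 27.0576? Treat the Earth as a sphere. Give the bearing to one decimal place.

128.9°

Δλ = 27.0576 − -10.4864 = 37.5440°.
θ = atan2( sin Δλ · cos φ₂ , cos φ₁ · sin φ₂ − sin φ₁ · cos φ₂ · cos Δλ )
  = atan2(0.55063, -0.44446) = 128.910° → normalised to [0°, 360°): 128.910°.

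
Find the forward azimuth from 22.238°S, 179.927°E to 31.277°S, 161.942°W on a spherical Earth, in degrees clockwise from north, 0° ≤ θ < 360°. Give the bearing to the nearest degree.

123°

Δλ = -161.942 − 179.927 = -341.869°; wrapped into (−180°, 180°]: 18.131°.
θ = atan2( sin Δλ · cos φ₂ , cos φ₁ · sin φ₂ − sin φ₁ · cos φ₂ · cos Δλ )
  = atan2(0.26596, -0.17317) = 123.068° → normalised to [0°, 360°): 123.068°.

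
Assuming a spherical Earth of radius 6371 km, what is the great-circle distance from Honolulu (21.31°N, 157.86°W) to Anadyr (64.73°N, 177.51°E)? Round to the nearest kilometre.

Δλ = 177.51 − -157.86 = 335.37°; wrapped into (−180°, 180°]: -24.63°.
Δφ = 64.73 − 21.31 = 43.42°.
a = sin²(Δφ/2) + cos φ₁ · cos φ₂ · sin²(Δλ/2) = 0.154924.
c = 2·atan2(√a, √(1−a)) = 0.80910 rad → d = 6371·c ≈ 5154.76 km.

5155 km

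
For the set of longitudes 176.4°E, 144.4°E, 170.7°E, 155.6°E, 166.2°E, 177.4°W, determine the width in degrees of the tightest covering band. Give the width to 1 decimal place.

Sort the longitudes: -177.4°, +144.4°, +155.6°, +166.2°, +170.7°, +176.4°.
Eastward gaps between consecutive values (wrapping around): 321.8°, 11.2°, 10.6°, 4.5°, 5.7°, 6.2°.
Largest gap = 321.8° ⇒ minimal covering band is its complement: 360° − 321.8° = 38.2°.
Band runs from +144.4° eastward to -177.4°, crossing the antimeridian.

38.2°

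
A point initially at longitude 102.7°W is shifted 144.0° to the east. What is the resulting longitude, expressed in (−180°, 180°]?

Start at -102.7°; shift +144.0° → +41.3°.
+41.3° already lies in (−180°, 180°].

41.3°E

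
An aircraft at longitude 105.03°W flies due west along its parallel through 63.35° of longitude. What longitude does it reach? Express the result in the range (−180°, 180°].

168.38°W

Start at -105.03°; shift −63.35° → -168.38°.
-168.38° already lies in (−180°, 180°].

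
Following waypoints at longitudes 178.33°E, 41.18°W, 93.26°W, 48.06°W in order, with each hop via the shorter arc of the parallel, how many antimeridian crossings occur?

1

Leg 1: +178.33° → -41.18°, shortest Δλ = 140.49° (east) — crosses 180°.
Leg 2: -41.18° → -93.26°, shortest Δλ = -52.08° (west) — does not cross 180°.
Leg 3: -93.26° → -48.06°, shortest Δλ = 45.2° (east) — does not cross 180°.
Total crossings: 1.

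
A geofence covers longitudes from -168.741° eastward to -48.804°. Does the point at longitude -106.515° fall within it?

Band width going east from -168.741° to -48.804°: ((-48.804 − -168.741) mod 360) = 119.937°.
Offset of -106.515° east of the west edge: ((-106.515 − -168.741) mod 360) = 62.226°.
62.226° ≤ 119.937° ⇒ inside.

Yes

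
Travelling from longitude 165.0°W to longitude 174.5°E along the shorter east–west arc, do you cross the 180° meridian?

Yes

Naïve |174.5 − -165.0| = 339.5° > 180°, so the shorter arc goes the other way round — across 180°.
Signed shortest Δλ = ((174.5 − -165.0 + 180) mod 360) − 180 = -20.5°.
Going west by 20.5° from -165.0° passes through 180° before reaching +174.5°.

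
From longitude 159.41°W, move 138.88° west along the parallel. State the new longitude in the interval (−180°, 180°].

Start at -159.41°; shift −138.88° → -298.29°.
-298.29° lies outside (−180°, 180°]; add 360° → +61.71°.

61.71°E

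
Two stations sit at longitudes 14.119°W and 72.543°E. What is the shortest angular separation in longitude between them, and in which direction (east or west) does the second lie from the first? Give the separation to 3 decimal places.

Raw difference: 72.543 − -14.119 = 86.662°.
Normalise into (−180°, 180°]: 86.662° stays 86.662°.
Positive ⇒ the second point lies to the east; separation 86.662°.

86.662° east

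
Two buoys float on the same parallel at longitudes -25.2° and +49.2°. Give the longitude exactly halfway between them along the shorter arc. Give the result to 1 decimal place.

+12.0°

Signed shortest Δλ from -25.2° to +49.2° is +74.4°.
Midpoint longitude = -25.2° + (+74.4°)/2 = -25.2° + 37.2° = +12.0°.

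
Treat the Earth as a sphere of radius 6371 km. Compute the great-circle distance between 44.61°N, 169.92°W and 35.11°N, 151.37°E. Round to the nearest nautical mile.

1853 nmi

Δλ = 151.37 − -169.92 = 321.29°; wrapped into (−180°, 180°]: -38.71°.
Δφ = 35.11 − 44.61 = -9.50°.
a = sin²(Δφ/2) + cos φ₁ · cos φ₂ · sin²(Δλ/2) = 0.070825.
c = 2·atan2(√a, √(1−a)) = 0.53875 rad → d = 6371·c ≈ 3432.37 km ≈ 1853.33 nmi.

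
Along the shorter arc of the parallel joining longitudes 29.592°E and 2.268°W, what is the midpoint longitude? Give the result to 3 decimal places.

13.662°E

Signed shortest Δλ from +29.592° to -2.268° is -31.860°.
Midpoint longitude = +29.592° + (-31.860°)/2 = +29.592° − 15.930° = +13.662°.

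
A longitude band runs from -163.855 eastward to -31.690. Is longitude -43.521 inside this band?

Yes

Band width going east from -163.855° to -31.690°: ((-31.690 − -163.855) mod 360) = 132.165°.
Offset of -43.521° east of the west edge: ((-43.521 − -163.855) mod 360) = 120.334°.
120.334° ≤ 132.165° ⇒ inside.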